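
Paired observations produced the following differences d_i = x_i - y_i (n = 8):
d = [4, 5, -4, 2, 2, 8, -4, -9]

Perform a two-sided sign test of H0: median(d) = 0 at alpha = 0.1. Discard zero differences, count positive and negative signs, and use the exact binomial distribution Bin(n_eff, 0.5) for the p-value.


Step 1: Discard zero differences. Original n = 8; n_eff = number of nonzero differences = 8.
Nonzero differences (with sign): +4, +5, -4, +2, +2, +8, -4, -9
Step 2: Count signs: positive = 5, negative = 3.
Step 3: Under H0: P(positive) = 0.5, so the number of positives S ~ Bin(8, 0.5).
Step 4: Two-sided exact p-value = sum of Bin(8,0.5) probabilities at or below the observed probability = 0.726562.
Step 5: alpha = 0.1. fail to reject H0.

n_eff = 8, pos = 5, neg = 3, p = 0.726562, fail to reject H0.


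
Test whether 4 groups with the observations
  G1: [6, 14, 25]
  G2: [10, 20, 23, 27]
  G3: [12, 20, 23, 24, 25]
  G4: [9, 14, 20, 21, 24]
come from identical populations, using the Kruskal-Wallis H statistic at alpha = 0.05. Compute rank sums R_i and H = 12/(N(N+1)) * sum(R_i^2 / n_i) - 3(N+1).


Step 1: Combine all N = 17 observations and assign midranks.
sorted (value, group, rank): (6,G1,1), (9,G4,2), (10,G2,3), (12,G3,4), (14,G1,5.5), (14,G4,5.5), (20,G2,8), (20,G3,8), (20,G4,8), (21,G4,10), (23,G2,11.5), (23,G3,11.5), (24,G3,13.5), (24,G4,13.5), (25,G1,15.5), (25,G3,15.5), (27,G2,17)
Step 2: Sum ranks within each group.
R_1 = 22 (n_1 = 3)
R_2 = 39.5 (n_2 = 4)
R_3 = 52.5 (n_3 = 5)
R_4 = 39 (n_4 = 5)
Step 3: H = 12/(N(N+1)) * sum(R_i^2/n_i) - 3(N+1)
     = 12/(17*18) * (22^2/3 + 39.5^2/4 + 52.5^2/5 + 39^2/5) - 3*18
     = 0.039216 * 1406.85 - 54
     = 1.170425.
Step 4: Ties present; correction factor C = 1 - 48/(17^3 - 17) = 0.990196. Corrected H = 1.170425 / 0.990196 = 1.182013.
Step 5: Under H0, H ~ chi^2(3); p-value = 0.757321.
Step 6: alpha = 0.05. fail to reject H0.

H = 1.1820, df = 3, p = 0.757321, fail to reject H0.


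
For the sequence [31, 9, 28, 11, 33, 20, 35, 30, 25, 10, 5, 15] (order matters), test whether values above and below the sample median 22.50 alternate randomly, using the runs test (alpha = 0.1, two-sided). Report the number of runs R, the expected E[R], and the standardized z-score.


Step 1: Compute median = 22.50; label A = above, B = below.
Labels in order: ABABABAAABBB  (n_A = 6, n_B = 6)
Step 2: Count runs R = 8.
Step 3: Under H0 (random ordering), E[R] = 2*n_A*n_B/(n_A+n_B) + 1 = 2*6*6/12 + 1 = 7.0000.
        Var[R] = 2*n_A*n_B*(2*n_A*n_B - n_A - n_B) / ((n_A+n_B)^2 * (n_A+n_B-1)) = 4320/1584 = 2.7273.
        SD[R] = 1.6514.
Step 4: Continuity-corrected z = (R - 0.5 - E[R]) / SD[R] = (8 - 0.5 - 7.0000) / 1.6514 = 0.3028.
Step 5: Two-sided p-value via normal approximation = 2*(1 - Phi(|z|)) = 0.762069.
Step 6: alpha = 0.1. fail to reject H0.

R = 8, z = 0.3028, p = 0.762069, fail to reject H0.


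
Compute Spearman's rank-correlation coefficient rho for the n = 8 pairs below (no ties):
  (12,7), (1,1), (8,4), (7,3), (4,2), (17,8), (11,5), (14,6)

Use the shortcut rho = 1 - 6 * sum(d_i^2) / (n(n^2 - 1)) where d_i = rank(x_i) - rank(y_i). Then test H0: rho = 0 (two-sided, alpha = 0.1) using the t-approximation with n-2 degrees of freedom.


Step 1: Rank x and y separately (midranks; no ties here).
rank(x): 12->6, 1->1, 8->4, 7->3, 4->2, 17->8, 11->5, 14->7
rank(y): 7->7, 1->1, 4->4, 3->3, 2->2, 8->8, 5->5, 6->6
Step 2: d_i = R_x(i) - R_y(i); compute d_i^2.
  (6-7)^2=1, (1-1)^2=0, (4-4)^2=0, (3-3)^2=0, (2-2)^2=0, (8-8)^2=0, (5-5)^2=0, (7-6)^2=1
sum(d^2) = 2.
Step 3: rho = 1 - 6*2 / (8*(8^2 - 1)) = 1 - 12/504 = 0.976190.
Step 4: Under H0, t = rho * sqrt((n-2)/(1-rho^2)) = 11.0235 ~ t(6).
Step 5: Two-sided p-value from the t-distribution with 6 df = 0.000033.
Step 6: alpha = 0.1. reject H0.

rho = 0.9762, p = 0.000033, reject H0 at alpha = 0.1.


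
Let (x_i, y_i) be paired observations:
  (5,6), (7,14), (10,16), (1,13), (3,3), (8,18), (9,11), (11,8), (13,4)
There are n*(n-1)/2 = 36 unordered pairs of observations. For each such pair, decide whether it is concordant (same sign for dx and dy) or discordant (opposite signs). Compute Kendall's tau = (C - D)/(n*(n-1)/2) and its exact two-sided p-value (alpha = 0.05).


Step 1: Enumerate the 36 unordered pairs (i,j) with i<j and classify each by sign(x_j-x_i) * sign(y_j-y_i).
  (1,2):dx=+2,dy=+8->C; (1,3):dx=+5,dy=+10->C; (1,4):dx=-4,dy=+7->D; (1,5):dx=-2,dy=-3->C
  (1,6):dx=+3,dy=+12->C; (1,7):dx=+4,dy=+5->C; (1,8):dx=+6,dy=+2->C; (1,9):dx=+8,dy=-2->D
  (2,3):dx=+3,dy=+2->C; (2,4):dx=-6,dy=-1->C; (2,5):dx=-4,dy=-11->C; (2,6):dx=+1,dy=+4->C
  (2,7):dx=+2,dy=-3->D; (2,8):dx=+4,dy=-6->D; (2,9):dx=+6,dy=-10->D; (3,4):dx=-9,dy=-3->C
  (3,5):dx=-7,dy=-13->C; (3,6):dx=-2,dy=+2->D; (3,7):dx=-1,dy=-5->C; (3,8):dx=+1,dy=-8->D
  (3,9):dx=+3,dy=-12->D; (4,5):dx=+2,dy=-10->D; (4,6):dx=+7,dy=+5->C; (4,7):dx=+8,dy=-2->D
  (4,8):dx=+10,dy=-5->D; (4,9):dx=+12,dy=-9->D; (5,6):dx=+5,dy=+15->C; (5,7):dx=+6,dy=+8->C
  (5,8):dx=+8,dy=+5->C; (5,9):dx=+10,dy=+1->C; (6,7):dx=+1,dy=-7->D; (6,8):dx=+3,dy=-10->D
  (6,9):dx=+5,dy=-14->D; (7,8):dx=+2,dy=-3->D; (7,9):dx=+4,dy=-7->D; (8,9):dx=+2,dy=-4->D
Step 2: C = 18, D = 18, total pairs = 36.
Step 3: tau = (C - D)/(n(n-1)/2) = (18 - 18)/36 = 0.000000.
Step 4: Exact two-sided p-value (enumerate n! = 362880 permutations of y under H0): p = 1.000000.
Step 5: alpha = 0.05. fail to reject H0.

tau_b = 0.0000 (C=18, D=18), p = 1.000000, fail to reject H0.


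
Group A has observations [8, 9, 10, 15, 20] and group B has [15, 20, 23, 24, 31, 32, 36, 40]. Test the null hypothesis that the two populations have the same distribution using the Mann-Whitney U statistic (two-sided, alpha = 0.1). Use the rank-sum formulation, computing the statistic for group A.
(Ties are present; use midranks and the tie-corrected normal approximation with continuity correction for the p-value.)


Step 1: Combine and sort all 13 observations; assign midranks.
sorted (value, group): (8,X), (9,X), (10,X), (15,X), (15,Y), (20,X), (20,Y), (23,Y), (24,Y), (31,Y), (32,Y), (36,Y), (40,Y)
ranks: 8->1, 9->2, 10->3, 15->4.5, 15->4.5, 20->6.5, 20->6.5, 23->8, 24->9, 31->10, 32->11, 36->12, 40->13
Step 2: Rank sum for X: R1 = 1 + 2 + 3 + 4.5 + 6.5 = 17.
Step 3: U_X = R1 - n1(n1+1)/2 = 17 - 5*6/2 = 17 - 15 = 2.
       U_Y = n1*n2 - U_X = 40 - 2 = 38.
Step 4: Ties are present, so use the tie-corrected normal approximation (with continuity correction) for the p-value.
Step 5: p-value = 0.010205; compare to alpha = 0.1. reject H0.

U_X = 2, p = 0.010205, reject H0 at alpha = 0.1.


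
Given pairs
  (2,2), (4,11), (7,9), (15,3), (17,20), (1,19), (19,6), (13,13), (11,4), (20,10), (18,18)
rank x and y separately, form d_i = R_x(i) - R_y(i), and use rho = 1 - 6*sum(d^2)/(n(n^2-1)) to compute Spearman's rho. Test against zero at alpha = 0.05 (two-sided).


Step 1: Rank x and y separately (midranks; no ties here).
rank(x): 2->2, 4->3, 7->4, 15->7, 17->8, 1->1, 19->10, 13->6, 11->5, 20->11, 18->9
rank(y): 2->1, 11->7, 9->5, 3->2, 20->11, 19->10, 6->4, 13->8, 4->3, 10->6, 18->9
Step 2: d_i = R_x(i) - R_y(i); compute d_i^2.
  (2-1)^2=1, (3-7)^2=16, (4-5)^2=1, (7-2)^2=25, (8-11)^2=9, (1-10)^2=81, (10-4)^2=36, (6-8)^2=4, (5-3)^2=4, (11-6)^2=25, (9-9)^2=0
sum(d^2) = 202.
Step 3: rho = 1 - 6*202 / (11*(11^2 - 1)) = 1 - 1212/1320 = 0.081818.
Step 4: Under H0, t = rho * sqrt((n-2)/(1-rho^2)) = 0.2463 ~ t(9).
Step 5: Two-sided p-value from the t-distribution with 9 df = 0.810990.
Step 6: alpha = 0.05. fail to reject H0.

rho = 0.0818, p = 0.810990, fail to reject H0 at alpha = 0.05.


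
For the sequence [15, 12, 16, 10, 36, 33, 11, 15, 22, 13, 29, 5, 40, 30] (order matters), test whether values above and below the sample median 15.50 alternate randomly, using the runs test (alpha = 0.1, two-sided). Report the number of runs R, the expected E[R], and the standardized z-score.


Step 1: Compute median = 15.50; label A = above, B = below.
Labels in order: BBABAABBABABAA  (n_A = 7, n_B = 7)
Step 2: Count runs R = 10.
Step 3: Under H0 (random ordering), E[R] = 2*n_A*n_B/(n_A+n_B) + 1 = 2*7*7/14 + 1 = 8.0000.
        Var[R] = 2*n_A*n_B*(2*n_A*n_B - n_A - n_B) / ((n_A+n_B)^2 * (n_A+n_B-1)) = 8232/2548 = 3.2308.
        SD[R] = 1.7974.
Step 4: Continuity-corrected z = (R - 0.5 - E[R]) / SD[R] = (10 - 0.5 - 8.0000) / 1.7974 = 0.8345.
Step 5: Two-sided p-value via normal approximation = 2*(1 - Phi(|z|)) = 0.403986.
Step 6: alpha = 0.1. fail to reject H0.

R = 10, z = 0.8345, p = 0.403986, fail to reject H0.


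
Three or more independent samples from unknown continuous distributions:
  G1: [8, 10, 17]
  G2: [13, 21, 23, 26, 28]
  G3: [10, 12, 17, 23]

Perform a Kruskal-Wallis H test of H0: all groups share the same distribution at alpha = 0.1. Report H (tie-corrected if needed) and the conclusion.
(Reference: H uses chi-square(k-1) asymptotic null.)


Step 1: Combine all N = 12 observations and assign midranks.
sorted (value, group, rank): (8,G1,1), (10,G1,2.5), (10,G3,2.5), (12,G3,4), (13,G2,5), (17,G1,6.5), (17,G3,6.5), (21,G2,8), (23,G2,9.5), (23,G3,9.5), (26,G2,11), (28,G2,12)
Step 2: Sum ranks within each group.
R_1 = 10 (n_1 = 3)
R_2 = 45.5 (n_2 = 5)
R_3 = 22.5 (n_3 = 4)
Step 3: H = 12/(N(N+1)) * sum(R_i^2/n_i) - 3(N+1)
     = 12/(12*13) * (10^2/3 + 45.5^2/5 + 22.5^2/4) - 3*13
     = 0.076923 * 573.946 - 39
     = 5.149679.
Step 4: Ties present; correction factor C = 1 - 18/(12^3 - 12) = 0.989510. Corrected H = 5.149679 / 0.989510 = 5.204270.
Step 5: Under H0, H ~ chi^2(2); p-value = 0.074115.
Step 6: alpha = 0.1. reject H0.

H = 5.2043, df = 2, p = 0.074115, reject H0.


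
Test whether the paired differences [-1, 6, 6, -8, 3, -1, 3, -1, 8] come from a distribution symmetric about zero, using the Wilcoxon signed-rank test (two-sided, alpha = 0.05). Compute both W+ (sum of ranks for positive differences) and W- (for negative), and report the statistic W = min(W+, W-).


Step 1: Drop any zero differences (none here) and take |d_i|.
|d| = [1, 6, 6, 8, 3, 1, 3, 1, 8]
Step 2: Midrank |d_i| (ties get averaged ranks).
ranks: |1|->2, |6|->6.5, |6|->6.5, |8|->8.5, |3|->4.5, |1|->2, |3|->4.5, |1|->2, |8|->8.5
Step 3: Attach original signs; sum ranks with positive sign and with negative sign.
W+ = 6.5 + 6.5 + 4.5 + 4.5 + 8.5 = 30.5
W- = 2 + 8.5 + 2 + 2 = 14.5
(Check: W+ + W- = 45 should equal n(n+1)/2 = 45.)
Step 4: Test statistic W = min(W+, W-) = 14.5.
Step 5: Ties in |d|, so use the tie-corrected normal approximation.
        E[W] = n(n+1)/4 = 9*10/4 = 22.5.
        Tie groups: |d|=1 (t=3), |d|=3 (t=2), |d|=6 (t=2), |d|=8 (t=2); sum(t^3 - t) = 42.
        Var[W] = n(n+1)(2n+1)/24 - sum(t^3-t)/48 = 1710/24 - 42/48 = 70.375.
        z = (W - E[W]) / sqrt(Var[W]) = (14.5 - 22.5) / 8.3890 = -0.9536.
        Two-sided p = 2*Phi(z) = 0.340270.
Step 6: alpha = 0.05. fail to reject H0.

W+ = 30.5, W- = 14.5, W = min = 14.5, p = 0.340270, fail to reject H0.


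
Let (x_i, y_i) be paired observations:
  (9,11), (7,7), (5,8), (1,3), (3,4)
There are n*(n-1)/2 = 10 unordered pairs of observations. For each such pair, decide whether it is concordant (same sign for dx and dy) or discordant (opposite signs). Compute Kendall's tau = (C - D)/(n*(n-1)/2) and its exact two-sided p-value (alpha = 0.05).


Step 1: Enumerate the 10 unordered pairs (i,j) with i<j and classify each by sign(x_j-x_i) * sign(y_j-y_i).
  (1,2):dx=-2,dy=-4->C; (1,3):dx=-4,dy=-3->C; (1,4):dx=-8,dy=-8->C; (1,5):dx=-6,dy=-7->C
  (2,3):dx=-2,dy=+1->D; (2,4):dx=-6,dy=-4->C; (2,5):dx=-4,dy=-3->C; (3,4):dx=-4,dy=-5->C
  (3,5):dx=-2,dy=-4->C; (4,5):dx=+2,dy=+1->C
Step 2: C = 9, D = 1, total pairs = 10.
Step 3: tau = (C - D)/(n(n-1)/2) = (9 - 1)/10 = 0.800000.
Step 4: Exact two-sided p-value (enumerate n! = 120 permutations of y under H0): p = 0.083333.
Step 5: alpha = 0.05. fail to reject H0.

tau_b = 0.8000 (C=9, D=1), p = 0.083333, fail to reject H0.


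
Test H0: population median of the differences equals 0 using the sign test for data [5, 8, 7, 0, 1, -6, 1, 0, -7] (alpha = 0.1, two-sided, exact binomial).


Step 1: Discard zero differences. Original n = 9; n_eff = number of nonzero differences = 7.
Nonzero differences (with sign): +5, +8, +7, +1, -6, +1, -7
Step 2: Count signs: positive = 5, negative = 2.
Step 3: Under H0: P(positive) = 0.5, so the number of positives S ~ Bin(7, 0.5).
Step 4: Two-sided exact p-value = sum of Bin(7,0.5) probabilities at or below the observed probability = 0.453125.
Step 5: alpha = 0.1. fail to reject H0.

n_eff = 7, pos = 5, neg = 2, p = 0.453125, fail to reject H0.


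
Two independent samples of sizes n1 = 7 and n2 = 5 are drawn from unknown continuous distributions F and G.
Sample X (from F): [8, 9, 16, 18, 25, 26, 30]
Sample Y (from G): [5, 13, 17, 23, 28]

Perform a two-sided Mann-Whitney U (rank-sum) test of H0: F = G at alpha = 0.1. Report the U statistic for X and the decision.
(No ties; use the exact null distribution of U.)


Step 1: Combine and sort all 12 observations; assign midranks.
sorted (value, group): (5,Y), (8,X), (9,X), (13,Y), (16,X), (17,Y), (18,X), (23,Y), (25,X), (26,X), (28,Y), (30,X)
ranks: 5->1, 8->2, 9->3, 13->4, 16->5, 17->6, 18->7, 23->8, 25->9, 26->10, 28->11, 30->12
Step 2: Rank sum for X: R1 = 2 + 3 + 5 + 7 + 9 + 10 + 12 = 48.
Step 3: U_X = R1 - n1(n1+1)/2 = 48 - 7*8/2 = 48 - 28 = 20.
       U_Y = n1*n2 - U_X = 35 - 20 = 15.
Step 4: No ties, so the exact null distribution of U (based on enumerating the C(12,7) = 792 equally likely rank assignments) gives the two-sided p-value.
Step 5: p-value = 0.755051; compare to alpha = 0.1. fail to reject H0.

U_X = 20, p = 0.755051, fail to reject H0 at alpha = 0.1.


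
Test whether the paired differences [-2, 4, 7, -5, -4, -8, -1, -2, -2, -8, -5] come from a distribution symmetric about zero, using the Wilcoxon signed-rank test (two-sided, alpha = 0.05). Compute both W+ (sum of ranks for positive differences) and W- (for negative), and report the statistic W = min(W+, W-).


Step 1: Drop any zero differences (none here) and take |d_i|.
|d| = [2, 4, 7, 5, 4, 8, 1, 2, 2, 8, 5]
Step 2: Midrank |d_i| (ties get averaged ranks).
ranks: |2|->3, |4|->5.5, |7|->9, |5|->7.5, |4|->5.5, |8|->10.5, |1|->1, |2|->3, |2|->3, |8|->10.5, |5|->7.5
Step 3: Attach original signs; sum ranks with positive sign and with negative sign.
W+ = 5.5 + 9 = 14.5
W- = 3 + 7.5 + 5.5 + 10.5 + 1 + 3 + 3 + 10.5 + 7.5 = 51.5
(Check: W+ + W- = 66 should equal n(n+1)/2 = 66.)
Step 4: Test statistic W = min(W+, W-) = 14.5.
Step 5: Ties in |d|, so use the tie-corrected normal approximation.
        E[W] = n(n+1)/4 = 11*12/4 = 33.
        Tie groups: |d|=2 (t=3), |d|=4 (t=2), |d|=5 (t=2), |d|=8 (t=2); sum(t^3 - t) = 42.
        Var[W] = n(n+1)(2n+1)/24 - sum(t^3-t)/48 = 3036/24 - 42/48 = 125.625.
        z = (W - E[W]) / sqrt(Var[W]) = (14.5 - 33) / 11.2083 = -1.6506.
        Two-sided p = 2*Phi(z) = 0.098827.
Step 6: alpha = 0.05. fail to reject H0.

W+ = 14.5, W- = 51.5, W = min = 14.5, p = 0.098827, fail to reject H0.


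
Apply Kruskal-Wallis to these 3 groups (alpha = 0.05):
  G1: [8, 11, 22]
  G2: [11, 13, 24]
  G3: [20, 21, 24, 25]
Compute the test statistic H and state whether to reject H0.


Step 1: Combine all N = 10 observations and assign midranks.
sorted (value, group, rank): (8,G1,1), (11,G1,2.5), (11,G2,2.5), (13,G2,4), (20,G3,5), (21,G3,6), (22,G1,7), (24,G2,8.5), (24,G3,8.5), (25,G3,10)
Step 2: Sum ranks within each group.
R_1 = 10.5 (n_1 = 3)
R_2 = 15 (n_2 = 3)
R_3 = 29.5 (n_3 = 4)
Step 3: H = 12/(N(N+1)) * sum(R_i^2/n_i) - 3(N+1)
     = 12/(10*11) * (10.5^2/3 + 15^2/3 + 29.5^2/4) - 3*11
     = 0.109091 * 329.312 - 33
     = 2.925000.
Step 4: Ties present; correction factor C = 1 - 12/(10^3 - 10) = 0.987879. Corrected H = 2.925000 / 0.987879 = 2.960890.
Step 5: Under H0, H ~ chi^2(2); p-value = 0.227536.
Step 6: alpha = 0.05. fail to reject H0.

H = 2.9609, df = 2, p = 0.227536, fail to reject H0.


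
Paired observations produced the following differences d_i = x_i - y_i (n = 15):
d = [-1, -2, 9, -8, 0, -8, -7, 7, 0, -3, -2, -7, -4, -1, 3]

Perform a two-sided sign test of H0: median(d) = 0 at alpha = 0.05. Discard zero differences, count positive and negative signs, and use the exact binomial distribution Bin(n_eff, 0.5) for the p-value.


Step 1: Discard zero differences. Original n = 15; n_eff = number of nonzero differences = 13.
Nonzero differences (with sign): -1, -2, +9, -8, -8, -7, +7, -3, -2, -7, -4, -1, +3
Step 2: Count signs: positive = 3, negative = 10.
Step 3: Under H0: P(positive) = 0.5, so the number of positives S ~ Bin(13, 0.5).
Step 4: Two-sided exact p-value = sum of Bin(13,0.5) probabilities at or below the observed probability = 0.092285.
Step 5: alpha = 0.05. fail to reject H0.

n_eff = 13, pos = 3, neg = 10, p = 0.092285, fail to reject H0.


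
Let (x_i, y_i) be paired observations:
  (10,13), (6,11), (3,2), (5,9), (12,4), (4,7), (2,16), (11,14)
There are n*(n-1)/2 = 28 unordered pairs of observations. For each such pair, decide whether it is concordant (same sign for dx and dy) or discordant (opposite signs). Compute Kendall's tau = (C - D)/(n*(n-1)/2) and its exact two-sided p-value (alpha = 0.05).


Step 1: Enumerate the 28 unordered pairs (i,j) with i<j and classify each by sign(x_j-x_i) * sign(y_j-y_i).
  (1,2):dx=-4,dy=-2->C; (1,3):dx=-7,dy=-11->C; (1,4):dx=-5,dy=-4->C; (1,5):dx=+2,dy=-9->D
  (1,6):dx=-6,dy=-6->C; (1,7):dx=-8,dy=+3->D; (1,8):dx=+1,dy=+1->C; (2,3):dx=-3,dy=-9->C
  (2,4):dx=-1,dy=-2->C; (2,5):dx=+6,dy=-7->D; (2,6):dx=-2,dy=-4->C; (2,7):dx=-4,dy=+5->D
  (2,8):dx=+5,dy=+3->C; (3,4):dx=+2,dy=+7->C; (3,5):dx=+9,dy=+2->C; (3,6):dx=+1,dy=+5->C
  (3,7):dx=-1,dy=+14->D; (3,8):dx=+8,dy=+12->C; (4,5):dx=+7,dy=-5->D; (4,6):dx=-1,dy=-2->C
  (4,7):dx=-3,dy=+7->D; (4,8):dx=+6,dy=+5->C; (5,6):dx=-8,dy=+3->D; (5,7):dx=-10,dy=+12->D
  (5,8):dx=-1,dy=+10->D; (6,7):dx=-2,dy=+9->D; (6,8):dx=+7,dy=+7->C; (7,8):dx=+9,dy=-2->D
Step 2: C = 16, D = 12, total pairs = 28.
Step 3: tau = (C - D)/(n(n-1)/2) = (16 - 12)/28 = 0.142857.
Step 4: Exact two-sided p-value (enumerate n! = 40320 permutations of y under H0): p = 0.719544.
Step 5: alpha = 0.05. fail to reject H0.

tau_b = 0.1429 (C=16, D=12), p = 0.719544, fail to reject H0.


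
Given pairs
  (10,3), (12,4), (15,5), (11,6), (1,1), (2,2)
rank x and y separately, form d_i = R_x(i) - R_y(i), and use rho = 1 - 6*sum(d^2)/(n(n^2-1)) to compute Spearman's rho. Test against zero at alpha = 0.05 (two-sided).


Step 1: Rank x and y separately (midranks; no ties here).
rank(x): 10->3, 12->5, 15->6, 11->4, 1->1, 2->2
rank(y): 3->3, 4->4, 5->5, 6->6, 1->1, 2->2
Step 2: d_i = R_x(i) - R_y(i); compute d_i^2.
  (3-3)^2=0, (5-4)^2=1, (6-5)^2=1, (4-6)^2=4, (1-1)^2=0, (2-2)^2=0
sum(d^2) = 6.
Step 3: rho = 1 - 6*6 / (6*(6^2 - 1)) = 1 - 36/210 = 0.828571.
Step 4: Under H0, t = rho * sqrt((n-2)/(1-rho^2)) = 2.9598 ~ t(4).
Step 5: Two-sided p-value from the t-distribution with 4 df = 0.041563.
Step 6: alpha = 0.05. reject H0.

rho = 0.8286, p = 0.041563, reject H0 at alpha = 0.05.


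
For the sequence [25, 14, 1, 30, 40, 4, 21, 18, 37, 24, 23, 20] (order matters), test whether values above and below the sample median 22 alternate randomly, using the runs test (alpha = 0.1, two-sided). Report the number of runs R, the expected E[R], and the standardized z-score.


Step 1: Compute median = 22; label A = above, B = below.
Labels in order: ABBAABBBAAAB  (n_A = 6, n_B = 6)
Step 2: Count runs R = 6.
Step 3: Under H0 (random ordering), E[R] = 2*n_A*n_B/(n_A+n_B) + 1 = 2*6*6/12 + 1 = 7.0000.
        Var[R] = 2*n_A*n_B*(2*n_A*n_B - n_A - n_B) / ((n_A+n_B)^2 * (n_A+n_B-1)) = 4320/1584 = 2.7273.
        SD[R] = 1.6514.
Step 4: Continuity-corrected z = (R + 0.5 - E[R]) / SD[R] = (6 + 0.5 - 7.0000) / 1.6514 = -0.3028.
Step 5: Two-sided p-value via normal approximation = 2*(1 - Phi(|z|)) = 0.762069.
Step 6: alpha = 0.1. fail to reject H0.

R = 6, z = -0.3028, p = 0.762069, fail to reject H0.


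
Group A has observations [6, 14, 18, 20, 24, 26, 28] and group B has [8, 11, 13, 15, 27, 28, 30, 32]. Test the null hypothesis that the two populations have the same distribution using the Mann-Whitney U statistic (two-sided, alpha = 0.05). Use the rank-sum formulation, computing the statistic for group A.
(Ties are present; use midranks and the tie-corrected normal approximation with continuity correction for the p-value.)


Step 1: Combine and sort all 15 observations; assign midranks.
sorted (value, group): (6,X), (8,Y), (11,Y), (13,Y), (14,X), (15,Y), (18,X), (20,X), (24,X), (26,X), (27,Y), (28,X), (28,Y), (30,Y), (32,Y)
ranks: 6->1, 8->2, 11->3, 13->4, 14->5, 15->6, 18->7, 20->8, 24->9, 26->10, 27->11, 28->12.5, 28->12.5, 30->14, 32->15
Step 2: Rank sum for X: R1 = 1 + 5 + 7 + 8 + 9 + 10 + 12.5 = 52.5.
Step 3: U_X = R1 - n1(n1+1)/2 = 52.5 - 7*8/2 = 52.5 - 28 = 24.5.
       U_Y = n1*n2 - U_X = 56 - 24.5 = 31.5.
Step 4: Ties are present, so use the tie-corrected normal approximation (with continuity correction) for the p-value.
Step 5: p-value = 0.728221; compare to alpha = 0.05. fail to reject H0.

U_X = 24.5, p = 0.728221, fail to reject H0 at alpha = 0.05.


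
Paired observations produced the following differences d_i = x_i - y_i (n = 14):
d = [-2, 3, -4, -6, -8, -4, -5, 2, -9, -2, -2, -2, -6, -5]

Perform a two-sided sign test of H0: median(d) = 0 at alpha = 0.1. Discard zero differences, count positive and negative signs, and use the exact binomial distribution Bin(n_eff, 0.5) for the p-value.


Step 1: Discard zero differences. Original n = 14; n_eff = number of nonzero differences = 14.
Nonzero differences (with sign): -2, +3, -4, -6, -8, -4, -5, +2, -9, -2, -2, -2, -6, -5
Step 2: Count signs: positive = 2, negative = 12.
Step 3: Under H0: P(positive) = 0.5, so the number of positives S ~ Bin(14, 0.5).
Step 4: Two-sided exact p-value = sum of Bin(14,0.5) probabilities at or below the observed probability = 0.012939.
Step 5: alpha = 0.1. reject H0.

n_eff = 14, pos = 2, neg = 12, p = 0.012939, reject H0.


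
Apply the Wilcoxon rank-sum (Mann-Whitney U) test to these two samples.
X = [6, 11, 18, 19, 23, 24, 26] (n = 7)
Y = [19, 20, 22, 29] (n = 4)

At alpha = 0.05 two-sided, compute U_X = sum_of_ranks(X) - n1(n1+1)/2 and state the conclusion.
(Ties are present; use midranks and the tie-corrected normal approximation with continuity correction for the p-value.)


Step 1: Combine and sort all 11 observations; assign midranks.
sorted (value, group): (6,X), (11,X), (18,X), (19,X), (19,Y), (20,Y), (22,Y), (23,X), (24,X), (26,X), (29,Y)
ranks: 6->1, 11->2, 18->3, 19->4.5, 19->4.5, 20->6, 22->7, 23->8, 24->9, 26->10, 29->11
Step 2: Rank sum for X: R1 = 1 + 2 + 3 + 4.5 + 8 + 9 + 10 = 37.5.
Step 3: U_X = R1 - n1(n1+1)/2 = 37.5 - 7*8/2 = 37.5 - 28 = 9.5.
       U_Y = n1*n2 - U_X = 28 - 9.5 = 18.5.
Step 4: Ties are present, so use the tie-corrected normal approximation (with continuity correction) for the p-value.
Step 5: p-value = 0.448659; compare to alpha = 0.05. fail to reject H0.

U_X = 9.5, p = 0.448659, fail to reject H0 at alpha = 0.05.


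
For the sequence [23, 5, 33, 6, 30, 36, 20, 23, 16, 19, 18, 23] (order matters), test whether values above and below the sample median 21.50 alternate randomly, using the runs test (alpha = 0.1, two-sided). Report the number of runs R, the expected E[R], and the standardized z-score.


Step 1: Compute median = 21.50; label A = above, B = below.
Labels in order: ABABAABABBBA  (n_A = 6, n_B = 6)
Step 2: Count runs R = 9.
Step 3: Under H0 (random ordering), E[R] = 2*n_A*n_B/(n_A+n_B) + 1 = 2*6*6/12 + 1 = 7.0000.
        Var[R] = 2*n_A*n_B*(2*n_A*n_B - n_A - n_B) / ((n_A+n_B)^2 * (n_A+n_B-1)) = 4320/1584 = 2.7273.
        SD[R] = 1.6514.
Step 4: Continuity-corrected z = (R - 0.5 - E[R]) / SD[R] = (9 - 0.5 - 7.0000) / 1.6514 = 0.9083.
Step 5: Two-sided p-value via normal approximation = 2*(1 - Phi(|z|)) = 0.363722.
Step 6: alpha = 0.1. fail to reject H0.

R = 9, z = 0.9083, p = 0.363722, fail to reject H0.


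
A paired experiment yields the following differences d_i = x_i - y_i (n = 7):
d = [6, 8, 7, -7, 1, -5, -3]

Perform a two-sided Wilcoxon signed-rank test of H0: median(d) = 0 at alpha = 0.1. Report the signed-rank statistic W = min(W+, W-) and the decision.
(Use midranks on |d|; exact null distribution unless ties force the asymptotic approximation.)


Step 1: Drop any zero differences (none here) and take |d_i|.
|d| = [6, 8, 7, 7, 1, 5, 3]
Step 2: Midrank |d_i| (ties get averaged ranks).
ranks: |6|->4, |8|->7, |7|->5.5, |7|->5.5, |1|->1, |5|->3, |3|->2
Step 3: Attach original signs; sum ranks with positive sign and with negative sign.
W+ = 4 + 7 + 5.5 + 1 = 17.5
W- = 5.5 + 3 + 2 = 10.5
(Check: W+ + W- = 28 should equal n(n+1)/2 = 28.)
Step 4: Test statistic W = min(W+, W-) = 10.5.
Step 5: Ties in |d|, so use the tie-corrected normal approximation.
        E[W] = n(n+1)/4 = 7*8/4 = 14.
        Tie groups: |d|=7 (t=2); sum(t^3 - t) = 6.
        Var[W] = n(n+1)(2n+1)/24 - sum(t^3-t)/48 = 840/24 - 6/48 = 34.875.
        z = (W - E[W]) / sqrt(Var[W]) = (10.5 - 14) / 5.9055 = -0.5927.
        Two-sided p = 2*Phi(z) = 0.553404.
Step 6: alpha = 0.1. fail to reject H0.

W+ = 17.5, W- = 10.5, W = min = 10.5, p = 0.553404, fail to reject H0.


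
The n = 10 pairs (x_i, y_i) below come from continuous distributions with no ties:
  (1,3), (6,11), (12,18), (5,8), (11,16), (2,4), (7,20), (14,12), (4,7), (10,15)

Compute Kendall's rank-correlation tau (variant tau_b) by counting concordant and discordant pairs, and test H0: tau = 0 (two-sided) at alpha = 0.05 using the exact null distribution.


Step 1: Enumerate the 45 unordered pairs (i,j) with i<j and classify each by sign(x_j-x_i) * sign(y_j-y_i).
  (1,2):dx=+5,dy=+8->C; (1,3):dx=+11,dy=+15->C; (1,4):dx=+4,dy=+5->C; (1,5):dx=+10,dy=+13->C
  (1,6):dx=+1,dy=+1->C; (1,7):dx=+6,dy=+17->C; (1,8):dx=+13,dy=+9->C; (1,9):dx=+3,dy=+4->C
  (1,10):dx=+9,dy=+12->C; (2,3):dx=+6,dy=+7->C; (2,4):dx=-1,dy=-3->C; (2,5):dx=+5,dy=+5->C
  (2,6):dx=-4,dy=-7->C; (2,7):dx=+1,dy=+9->C; (2,8):dx=+8,dy=+1->C; (2,9):dx=-2,dy=-4->C
  (2,10):dx=+4,dy=+4->C; (3,4):dx=-7,dy=-10->C; (3,5):dx=-1,dy=-2->C; (3,6):dx=-10,dy=-14->C
  (3,7):dx=-5,dy=+2->D; (3,8):dx=+2,dy=-6->D; (3,9):dx=-8,dy=-11->C; (3,10):dx=-2,dy=-3->C
  (4,5):dx=+6,dy=+8->C; (4,6):dx=-3,dy=-4->C; (4,7):dx=+2,dy=+12->C; (4,8):dx=+9,dy=+4->C
  (4,9):dx=-1,dy=-1->C; (4,10):dx=+5,dy=+7->C; (5,6):dx=-9,dy=-12->C; (5,7):dx=-4,dy=+4->D
  (5,8):dx=+3,dy=-4->D; (5,9):dx=-7,dy=-9->C; (5,10):dx=-1,dy=-1->C; (6,7):dx=+5,dy=+16->C
  (6,8):dx=+12,dy=+8->C; (6,9):dx=+2,dy=+3->C; (6,10):dx=+8,dy=+11->C; (7,8):dx=+7,dy=-8->D
  (7,9):dx=-3,dy=-13->C; (7,10):dx=+3,dy=-5->D; (8,9):dx=-10,dy=-5->C; (8,10):dx=-4,dy=+3->D
  (9,10):dx=+6,dy=+8->C
Step 2: C = 38, D = 7, total pairs = 45.
Step 3: tau = (C - D)/(n(n-1)/2) = (38 - 7)/45 = 0.688889.
Step 4: Exact two-sided p-value (enumerate n! = 3628800 permutations of y under H0): p = 0.004687.
Step 5: alpha = 0.05. reject H0.

tau_b = 0.6889 (C=38, D=7), p = 0.004687, reject H0.


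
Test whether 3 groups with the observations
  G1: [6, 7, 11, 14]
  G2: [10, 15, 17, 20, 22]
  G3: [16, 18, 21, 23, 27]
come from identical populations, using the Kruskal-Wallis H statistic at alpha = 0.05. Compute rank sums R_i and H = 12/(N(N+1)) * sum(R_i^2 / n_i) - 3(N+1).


Step 1: Combine all N = 14 observations and assign midranks.
sorted (value, group, rank): (6,G1,1), (7,G1,2), (10,G2,3), (11,G1,4), (14,G1,5), (15,G2,6), (16,G3,7), (17,G2,8), (18,G3,9), (20,G2,10), (21,G3,11), (22,G2,12), (23,G3,13), (27,G3,14)
Step 2: Sum ranks within each group.
R_1 = 12 (n_1 = 4)
R_2 = 39 (n_2 = 5)
R_3 = 54 (n_3 = 5)
Step 3: H = 12/(N(N+1)) * sum(R_i^2/n_i) - 3(N+1)
     = 12/(14*15) * (12^2/4 + 39^2/5 + 54^2/5) - 3*15
     = 0.057143 * 923.4 - 45
     = 7.765714.
Step 4: No ties, so H is used without correction.
Step 5: Under H0, H ~ chi^2(2); p-value = 0.020592.
Step 6: alpha = 0.05. reject H0.

H = 7.7657, df = 2, p = 0.020592, reject H0.


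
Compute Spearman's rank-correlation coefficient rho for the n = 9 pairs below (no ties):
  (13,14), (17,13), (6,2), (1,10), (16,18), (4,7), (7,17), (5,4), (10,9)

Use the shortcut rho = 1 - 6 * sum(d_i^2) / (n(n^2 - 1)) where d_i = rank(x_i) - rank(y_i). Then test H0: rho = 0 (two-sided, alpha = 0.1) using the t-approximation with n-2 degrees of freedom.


Step 1: Rank x and y separately (midranks; no ties here).
rank(x): 13->7, 17->9, 6->4, 1->1, 16->8, 4->2, 7->5, 5->3, 10->6
rank(y): 14->7, 13->6, 2->1, 10->5, 18->9, 7->3, 17->8, 4->2, 9->4
Step 2: d_i = R_x(i) - R_y(i); compute d_i^2.
  (7-7)^2=0, (9-6)^2=9, (4-1)^2=9, (1-5)^2=16, (8-9)^2=1, (2-3)^2=1, (5-8)^2=9, (3-2)^2=1, (6-4)^2=4
sum(d^2) = 50.
Step 3: rho = 1 - 6*50 / (9*(9^2 - 1)) = 1 - 300/720 = 0.583333.
Step 4: Under H0, t = rho * sqrt((n-2)/(1-rho^2)) = 1.9001 ~ t(7).
Step 5: Two-sided p-value from the t-distribution with 7 df = 0.099186.
Step 6: alpha = 0.1. reject H0.

rho = 0.5833, p = 0.099186, reject H0 at alpha = 0.1.


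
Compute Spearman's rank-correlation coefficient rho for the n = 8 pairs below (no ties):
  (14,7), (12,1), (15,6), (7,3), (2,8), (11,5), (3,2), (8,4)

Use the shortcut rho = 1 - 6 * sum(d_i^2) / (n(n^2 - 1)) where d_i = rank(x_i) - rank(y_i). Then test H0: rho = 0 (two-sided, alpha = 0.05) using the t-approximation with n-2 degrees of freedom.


Step 1: Rank x and y separately (midranks; no ties here).
rank(x): 14->7, 12->6, 15->8, 7->3, 2->1, 11->5, 3->2, 8->4
rank(y): 7->7, 1->1, 6->6, 3->3, 8->8, 5->5, 2->2, 4->4
Step 2: d_i = R_x(i) - R_y(i); compute d_i^2.
  (7-7)^2=0, (6-1)^2=25, (8-6)^2=4, (3-3)^2=0, (1-8)^2=49, (5-5)^2=0, (2-2)^2=0, (4-4)^2=0
sum(d^2) = 78.
Step 3: rho = 1 - 6*78 / (8*(8^2 - 1)) = 1 - 468/504 = 0.071429.
Step 4: Under H0, t = rho * sqrt((n-2)/(1-rho^2)) = 0.1754 ~ t(6).
Step 5: Two-sided p-value from the t-distribution with 6 df = 0.866526.
Step 6: alpha = 0.05. fail to reject H0.

rho = 0.0714, p = 0.866526, fail to reject H0 at alpha = 0.05.


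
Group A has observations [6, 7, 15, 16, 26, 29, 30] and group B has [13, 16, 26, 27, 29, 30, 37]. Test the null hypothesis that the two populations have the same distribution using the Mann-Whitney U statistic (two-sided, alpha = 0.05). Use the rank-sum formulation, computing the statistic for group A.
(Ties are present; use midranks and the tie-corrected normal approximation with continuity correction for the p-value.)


Step 1: Combine and sort all 14 observations; assign midranks.
sorted (value, group): (6,X), (7,X), (13,Y), (15,X), (16,X), (16,Y), (26,X), (26,Y), (27,Y), (29,X), (29,Y), (30,X), (30,Y), (37,Y)
ranks: 6->1, 7->2, 13->3, 15->4, 16->5.5, 16->5.5, 26->7.5, 26->7.5, 27->9, 29->10.5, 29->10.5, 30->12.5, 30->12.5, 37->14
Step 2: Rank sum for X: R1 = 1 + 2 + 4 + 5.5 + 7.5 + 10.5 + 12.5 = 43.
Step 3: U_X = R1 - n1(n1+1)/2 = 43 - 7*8/2 = 43 - 28 = 15.
       U_Y = n1*n2 - U_X = 49 - 15 = 34.
Step 4: Ties are present, so use the tie-corrected normal approximation (with continuity correction) for the p-value.
Step 5: p-value = 0.248063; compare to alpha = 0.05. fail to reject H0.

U_X = 15, p = 0.248063, fail to reject H0 at alpha = 0.05.


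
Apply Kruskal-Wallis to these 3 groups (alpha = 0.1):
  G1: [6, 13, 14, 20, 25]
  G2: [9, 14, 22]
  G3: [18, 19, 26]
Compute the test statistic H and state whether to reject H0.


Step 1: Combine all N = 11 observations and assign midranks.
sorted (value, group, rank): (6,G1,1), (9,G2,2), (13,G1,3), (14,G1,4.5), (14,G2,4.5), (18,G3,6), (19,G3,7), (20,G1,8), (22,G2,9), (25,G1,10), (26,G3,11)
Step 2: Sum ranks within each group.
R_1 = 26.5 (n_1 = 5)
R_2 = 15.5 (n_2 = 3)
R_3 = 24 (n_3 = 3)
Step 3: H = 12/(N(N+1)) * sum(R_i^2/n_i) - 3(N+1)
     = 12/(11*12) * (26.5^2/5 + 15.5^2/3 + 24^2/3) - 3*12
     = 0.090909 * 412.533 - 36
     = 1.503030.
Step 4: Ties present; correction factor C = 1 - 6/(11^3 - 11) = 0.995455. Corrected H = 1.503030 / 0.995455 = 1.509893.
Step 5: Under H0, H ~ chi^2(2); p-value = 0.470036.
Step 6: alpha = 0.1. fail to reject H0.

H = 1.5099, df = 2, p = 0.470036, fail to reject H0.


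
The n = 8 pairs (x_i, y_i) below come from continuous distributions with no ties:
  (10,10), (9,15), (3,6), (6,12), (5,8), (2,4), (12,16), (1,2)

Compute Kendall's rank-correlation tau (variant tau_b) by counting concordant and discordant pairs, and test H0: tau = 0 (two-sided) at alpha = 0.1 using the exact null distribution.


Step 1: Enumerate the 28 unordered pairs (i,j) with i<j and classify each by sign(x_j-x_i) * sign(y_j-y_i).
  (1,2):dx=-1,dy=+5->D; (1,3):dx=-7,dy=-4->C; (1,4):dx=-4,dy=+2->D; (1,5):dx=-5,dy=-2->C
  (1,6):dx=-8,dy=-6->C; (1,7):dx=+2,dy=+6->C; (1,8):dx=-9,dy=-8->C; (2,3):dx=-6,dy=-9->C
  (2,4):dx=-3,dy=-3->C; (2,5):dx=-4,dy=-7->C; (2,6):dx=-7,dy=-11->C; (2,7):dx=+3,dy=+1->C
  (2,8):dx=-8,dy=-13->C; (3,4):dx=+3,dy=+6->C; (3,5):dx=+2,dy=+2->C; (3,6):dx=-1,dy=-2->C
  (3,7):dx=+9,dy=+10->C; (3,8):dx=-2,dy=-4->C; (4,5):dx=-1,dy=-4->C; (4,6):dx=-4,dy=-8->C
  (4,7):dx=+6,dy=+4->C; (4,8):dx=-5,dy=-10->C; (5,6):dx=-3,dy=-4->C; (5,7):dx=+7,dy=+8->C
  (5,8):dx=-4,dy=-6->C; (6,7):dx=+10,dy=+12->C; (6,8):dx=-1,dy=-2->C; (7,8):dx=-11,dy=-14->C
Step 2: C = 26, D = 2, total pairs = 28.
Step 3: tau = (C - D)/(n(n-1)/2) = (26 - 2)/28 = 0.857143.
Step 4: Exact two-sided p-value (enumerate n! = 40320 permutations of y under H0): p = 0.001736.
Step 5: alpha = 0.1. reject H0.

tau_b = 0.8571 (C=26, D=2), p = 0.001736, reject H0.


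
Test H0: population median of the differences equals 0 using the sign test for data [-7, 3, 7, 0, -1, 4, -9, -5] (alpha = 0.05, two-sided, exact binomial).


Step 1: Discard zero differences. Original n = 8; n_eff = number of nonzero differences = 7.
Nonzero differences (with sign): -7, +3, +7, -1, +4, -9, -5
Step 2: Count signs: positive = 3, negative = 4.
Step 3: Under H0: P(positive) = 0.5, so the number of positives S ~ Bin(7, 0.5).
Step 4: Two-sided exact p-value = sum of Bin(7,0.5) probabilities at or below the observed probability = 1.000000.
Step 5: alpha = 0.05. fail to reject H0.

n_eff = 7, pos = 3, neg = 4, p = 1.000000, fail to reject H0.


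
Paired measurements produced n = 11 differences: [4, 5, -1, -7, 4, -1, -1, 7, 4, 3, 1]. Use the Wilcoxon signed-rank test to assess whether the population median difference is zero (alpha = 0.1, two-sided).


Step 1: Drop any zero differences (none here) and take |d_i|.
|d| = [4, 5, 1, 7, 4, 1, 1, 7, 4, 3, 1]
Step 2: Midrank |d_i| (ties get averaged ranks).
ranks: |4|->7, |5|->9, |1|->2.5, |7|->10.5, |4|->7, |1|->2.5, |1|->2.5, |7|->10.5, |4|->7, |3|->5, |1|->2.5
Step 3: Attach original signs; sum ranks with positive sign and with negative sign.
W+ = 7 + 9 + 7 + 10.5 + 7 + 5 + 2.5 = 48
W- = 2.5 + 10.5 + 2.5 + 2.5 = 18
(Check: W+ + W- = 66 should equal n(n+1)/2 = 66.)
Step 4: Test statistic W = min(W+, W-) = 18.
Step 5: Ties in |d|, so use the tie-corrected normal approximation.
        E[W] = n(n+1)/4 = 11*12/4 = 33.
        Tie groups: |d|=1 (t=4), |d|=4 (t=3), |d|=7 (t=2); sum(t^3 - t) = 90.
        Var[W] = n(n+1)(2n+1)/24 - sum(t^3-t)/48 = 3036/24 - 90/48 = 124.625.
        z = (W - E[W]) / sqrt(Var[W]) = (18 - 33) / 11.1636 = -1.3437.
        Two-sided p = 2*Phi(z) = 0.179059.
Step 6: alpha = 0.1. fail to reject H0.

W+ = 48, W- = 18, W = min = 18, p = 0.179059, fail to reject H0.


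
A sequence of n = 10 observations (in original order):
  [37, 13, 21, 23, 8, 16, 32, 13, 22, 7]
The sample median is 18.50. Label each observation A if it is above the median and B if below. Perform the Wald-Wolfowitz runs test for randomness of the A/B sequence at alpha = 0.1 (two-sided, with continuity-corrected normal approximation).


Step 1: Compute median = 18.50; label A = above, B = below.
Labels in order: ABAABBABAB  (n_A = 5, n_B = 5)
Step 2: Count runs R = 8.
Step 3: Under H0 (random ordering), E[R] = 2*n_A*n_B/(n_A+n_B) + 1 = 2*5*5/10 + 1 = 6.0000.
        Var[R] = 2*n_A*n_B*(2*n_A*n_B - n_A - n_B) / ((n_A+n_B)^2 * (n_A+n_B-1)) = 2000/900 = 2.2222.
        SD[R] = 1.4907.
Step 4: Continuity-corrected z = (R - 0.5 - E[R]) / SD[R] = (8 - 0.5 - 6.0000) / 1.4907 = 1.0062.
Step 5: Two-sided p-value via normal approximation = 2*(1 - Phi(|z|)) = 0.314305.
Step 6: alpha = 0.1. fail to reject H0.

R = 8, z = 1.0062, p = 0.314305, fail to reject H0.


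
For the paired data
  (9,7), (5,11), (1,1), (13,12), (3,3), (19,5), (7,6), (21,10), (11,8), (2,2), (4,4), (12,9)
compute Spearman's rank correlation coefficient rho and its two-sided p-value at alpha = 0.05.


Step 1: Rank x and y separately (midranks; no ties here).
rank(x): 9->7, 5->5, 1->1, 13->10, 3->3, 19->11, 7->6, 21->12, 11->8, 2->2, 4->4, 12->9
rank(y): 7->7, 11->11, 1->1, 12->12, 3->3, 5->5, 6->6, 10->10, 8->8, 2->2, 4->4, 9->9
Step 2: d_i = R_x(i) - R_y(i); compute d_i^2.
  (7-7)^2=0, (5-11)^2=36, (1-1)^2=0, (10-12)^2=4, (3-3)^2=0, (11-5)^2=36, (6-6)^2=0, (12-10)^2=4, (8-8)^2=0, (2-2)^2=0, (4-4)^2=0, (9-9)^2=0
sum(d^2) = 80.
Step 3: rho = 1 - 6*80 / (12*(12^2 - 1)) = 1 - 480/1716 = 0.720280.
Step 4: Under H0, t = rho * sqrt((n-2)/(1-rho^2)) = 3.2835 ~ t(10).
Step 5: Two-sided p-value from the t-distribution with 10 df = 0.008240.
Step 6: alpha = 0.05. reject H0.

rho = 0.7203, p = 0.008240, reject H0 at alpha = 0.05.


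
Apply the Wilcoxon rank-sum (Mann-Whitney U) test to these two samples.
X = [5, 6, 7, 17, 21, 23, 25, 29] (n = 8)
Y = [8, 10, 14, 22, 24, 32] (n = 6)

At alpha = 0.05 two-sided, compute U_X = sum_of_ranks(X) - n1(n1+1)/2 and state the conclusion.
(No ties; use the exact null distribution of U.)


Step 1: Combine and sort all 14 observations; assign midranks.
sorted (value, group): (5,X), (6,X), (7,X), (8,Y), (10,Y), (14,Y), (17,X), (21,X), (22,Y), (23,X), (24,Y), (25,X), (29,X), (32,Y)
ranks: 5->1, 6->2, 7->3, 8->4, 10->5, 14->6, 17->7, 21->8, 22->9, 23->10, 24->11, 25->12, 29->13, 32->14
Step 2: Rank sum for X: R1 = 1 + 2 + 3 + 7 + 8 + 10 + 12 + 13 = 56.
Step 3: U_X = R1 - n1(n1+1)/2 = 56 - 8*9/2 = 56 - 36 = 20.
       U_Y = n1*n2 - U_X = 48 - 20 = 28.
Step 4: No ties, so the exact null distribution of U (based on enumerating the C(14,8) = 3003 equally likely rank assignments) gives the two-sided p-value.
Step 5: p-value = 0.662005; compare to alpha = 0.05. fail to reject H0.

U_X = 20, p = 0.662005, fail to reject H0 at alpha = 0.05.


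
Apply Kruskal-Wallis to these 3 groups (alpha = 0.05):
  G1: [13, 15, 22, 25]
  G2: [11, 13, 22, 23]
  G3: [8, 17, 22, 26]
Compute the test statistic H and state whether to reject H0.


Step 1: Combine all N = 12 observations and assign midranks.
sorted (value, group, rank): (8,G3,1), (11,G2,2), (13,G1,3.5), (13,G2,3.5), (15,G1,5), (17,G3,6), (22,G1,8), (22,G2,8), (22,G3,8), (23,G2,10), (25,G1,11), (26,G3,12)
Step 2: Sum ranks within each group.
R_1 = 27.5 (n_1 = 4)
R_2 = 23.5 (n_2 = 4)
R_3 = 27 (n_3 = 4)
Step 3: H = 12/(N(N+1)) * sum(R_i^2/n_i) - 3(N+1)
     = 12/(12*13) * (27.5^2/4 + 23.5^2/4 + 27^2/4) - 3*13
     = 0.076923 * 509.375 - 39
     = 0.182692.
Step 4: Ties present; correction factor C = 1 - 30/(12^3 - 12) = 0.982517. Corrected H = 0.182692 / 0.982517 = 0.185943.
Step 5: Under H0, H ~ chi^2(2); p-value = 0.911219.
Step 6: alpha = 0.05. fail to reject H0.

H = 0.1859, df = 2, p = 0.911219, fail to reject H0.


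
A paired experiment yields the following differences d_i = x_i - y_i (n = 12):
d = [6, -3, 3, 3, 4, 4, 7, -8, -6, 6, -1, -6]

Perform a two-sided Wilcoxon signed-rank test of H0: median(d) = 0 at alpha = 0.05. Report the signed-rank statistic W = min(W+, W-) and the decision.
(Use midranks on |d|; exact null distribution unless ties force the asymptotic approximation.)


Step 1: Drop any zero differences (none here) and take |d_i|.
|d| = [6, 3, 3, 3, 4, 4, 7, 8, 6, 6, 1, 6]
Step 2: Midrank |d_i| (ties get averaged ranks).
ranks: |6|->8.5, |3|->3, |3|->3, |3|->3, |4|->5.5, |4|->5.5, |7|->11, |8|->12, |6|->8.5, |6|->8.5, |1|->1, |6|->8.5
Step 3: Attach original signs; sum ranks with positive sign and with negative sign.
W+ = 8.5 + 3 + 3 + 5.5 + 5.5 + 11 + 8.5 = 45
W- = 3 + 12 + 8.5 + 1 + 8.5 = 33
(Check: W+ + W- = 78 should equal n(n+1)/2 = 78.)
Step 4: Test statistic W = min(W+, W-) = 33.
Step 5: Ties in |d|, so use the tie-corrected normal approximation.
        E[W] = n(n+1)/4 = 12*13/4 = 39.
        Tie groups: |d|=3 (t=3), |d|=4 (t=2), |d|=6 (t=4); sum(t^3 - t) = 90.
        Var[W] = n(n+1)(2n+1)/24 - sum(t^3-t)/48 = 3900/24 - 90/48 = 160.625.
        z = (W - E[W]) / sqrt(Var[W]) = (33 - 39) / 12.6738 = -0.4734.
        Two-sided p = 2*Phi(z) = 0.635915.
Step 6: alpha = 0.05. fail to reject H0.

W+ = 45, W- = 33, W = min = 33, p = 0.635915, fail to reject H0.
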